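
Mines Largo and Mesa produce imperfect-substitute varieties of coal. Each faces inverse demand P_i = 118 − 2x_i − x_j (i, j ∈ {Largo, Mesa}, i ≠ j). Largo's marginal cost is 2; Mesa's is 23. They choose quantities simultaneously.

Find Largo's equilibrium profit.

1210.32

Mine Largo's profit: π = x_{Largo}(118 − 2x_{Largo} − x_{Mesa}) − 2x_{Largo}.
∂π/∂x_{Largo} = 116 − 4x_{Largo} − x_{Mesa} = 0 ⇒ x_{Largo} = 29 − 0.25x_{Mesa}.
Similarly x_{Mesa} = 23.75 − 0.25x_{Largo}.
Solving the two reaction functions simultaneously: (1 − (−0.25)(−0.25))x_{Largo} = 29 − 0.25·23.75, so 0.9375x_{Largo} = 23.0625 and x_{Largo} = 24.6.
Then x_{Mesa} = 23.75 − 0.25·24.6 = 17.6.
P_{Largo} = 118 − 2·24.6 − 17.6 = 51.2.
Profit = (51.2 − 2)·24.6 = 1210.32.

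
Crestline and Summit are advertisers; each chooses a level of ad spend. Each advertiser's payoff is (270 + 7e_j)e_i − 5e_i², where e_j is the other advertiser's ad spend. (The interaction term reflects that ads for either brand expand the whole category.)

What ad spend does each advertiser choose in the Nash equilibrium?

Crestline's payoff is (270 + 7e_S)e_C − 5e_C².
∂π/∂e_C = 270 + 7e_S − 10e_C = 0, so e_C = 27 + 0.7e_S.
By symmetry e_S = e_C; substituting into the reaction function, 0.3e_C = 27 and e_C = 90.

90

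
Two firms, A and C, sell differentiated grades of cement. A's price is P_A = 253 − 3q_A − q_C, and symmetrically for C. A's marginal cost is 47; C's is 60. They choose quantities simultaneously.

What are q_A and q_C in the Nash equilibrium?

Firm A's profit: π = q_A(253 − 3q_A − q_C) − 47q_A.
∂π/∂q_A = 206 − 6q_A − q_C = 0 ⇒ q_A = 103/3 − (1/6)q_C.
Similarly q_C = 193/6 − (1/6)q_A.
Solving the two reaction functions simultaneously: (1 − (−1/6)(−1/6))q_A = 103/3 − (1/6)·(193/6), so (35/36)q_A = 1043/36 and q_A = 29.8.
Then q_C = 193/6 − (1/6)·29.8 = 27.2.

29.8, 27.2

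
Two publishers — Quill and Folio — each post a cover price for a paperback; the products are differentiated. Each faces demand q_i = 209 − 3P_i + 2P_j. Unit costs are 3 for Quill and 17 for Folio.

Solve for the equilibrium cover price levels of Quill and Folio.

57.125, 62.375

Quill's profit: π = (P_{Quill} − 3)(209 − 3P_{Quill} + 2P_{Folio}).
∂π/∂P_{Quill} = 218 − 6P_{Quill} + 2P_{Folio} = 0 ⇒ P_{Quill} = 109/3 + (1/3)P_{Folio}.
Similarly P_{Folio} = 130/3 + (1/3)P_{Quill}.
Substituting the second reaction function into the first: P_{Quill} = 109/3 + (1/3)(130/3 + (1/3)P_{Quill}), which gives (8/9)P_{Quill} = 457/9 ⇒ P_{Quill} = 57.125.
Then P_{Folio} = 130/3 + (1/3)·57.125 = 62.375.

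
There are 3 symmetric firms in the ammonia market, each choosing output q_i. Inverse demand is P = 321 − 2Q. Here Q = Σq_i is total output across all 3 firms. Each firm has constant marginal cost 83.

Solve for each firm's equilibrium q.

A representative firm's profit is π_i = q_i(321 − 2Q) − 83q_i, with Q = q_i + Σ_{j≠i} q_j.
First-order condition: 238 − 4q_i − 2Σ_{j≠i} q_j = 0.
Imposing symmetry (q_j = q for all j) turns Σ_{j≠i} q_j into 2q, so 238 = 8q and q = 29.75.

29.75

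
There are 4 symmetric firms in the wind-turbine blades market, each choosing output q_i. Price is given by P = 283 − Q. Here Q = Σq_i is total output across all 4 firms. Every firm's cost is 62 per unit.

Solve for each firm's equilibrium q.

44.2

A representative firm's profit is π_i = q_i(283 − Q) − 62q_i, with Q = q_i + Σ_{j≠i} q_j.
First-order condition: 221 − 2q_i − Σ_{j≠i} q_j = 0.
Imposing symmetry (q_j = q for all j) turns Σ_{j≠i} q_j into 3q, so 221 = 5q and q = 44.2.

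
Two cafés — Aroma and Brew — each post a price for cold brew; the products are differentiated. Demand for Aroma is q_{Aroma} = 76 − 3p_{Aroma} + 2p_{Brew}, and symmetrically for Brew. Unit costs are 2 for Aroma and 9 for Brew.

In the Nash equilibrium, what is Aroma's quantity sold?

Aroma's profit: π = (p_{Aroma} − 2)(76 − 3p_{Aroma} + 2p_{Brew}).
∂π/∂p_{Aroma} = 82 − 6p_{Aroma} + 2p_{Brew} = 0 ⇒ p_{Aroma} = 41/3 + (1/3)p_{Brew}.
Similarly p_{Brew} = 103/6 + (1/3)p_{Aroma}.
Solving the two reaction functions simultaneously: (1 − (1/3)(1/3))p_{Aroma} = 41/3 + (1/3)·(103/6), so (8/9)p_{Aroma} = 349/18 and p_{Aroma} = 21.8125.
Then p_{Brew} = 103/6 + (1/3)·21.8125 = 24.4375.
q_{Aroma} = 76 − 3·21.8125 + 2·24.4375 = 59.4375.

59.4375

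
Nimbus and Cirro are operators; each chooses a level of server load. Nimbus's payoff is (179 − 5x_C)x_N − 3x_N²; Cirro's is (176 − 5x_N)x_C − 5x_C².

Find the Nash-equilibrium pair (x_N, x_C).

26, 4.6

Expanding Nimbus's payoff: 179x_N − 5x_Cx_N − 3x_N².
∂π/∂x_N = 179 − 5x_C − 6x_N = 0, so x_N = 179/6 − (5/6)x_C.
Likewise for Cirro: x_C = 17.6 − 0.5x_N.
Plugging x_C into Nimbus's best response: x_N = 179/6 − (5/6)(17.6 − 0.5x_N) ⇒ (7/12)x_N = 91/6, so x_N = 26.
Then x_C = 17.6 − 0.5·26 = 4.6.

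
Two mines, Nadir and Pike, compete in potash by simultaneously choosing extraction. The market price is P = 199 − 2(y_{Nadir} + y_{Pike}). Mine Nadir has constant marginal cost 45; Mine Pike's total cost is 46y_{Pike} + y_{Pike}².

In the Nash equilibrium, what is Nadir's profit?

Mine Nadir's profit: π = y_{Nadir}(199 − 2(y_{Nadir} + y_{Pike})) − 45y_{Nadir}.
∂π/∂y_{Nadir} = 154 − 4y_{Nadir} − 2y_{Pike} = 0, so y_{Nadir} = 38.5 − 0.5y_{Pike}.
For Pike: ∂π/∂y_{Pike} = 153 − 6y_{Pike} − 2y_{Nadir} = 0 ⇒ y_{Pike} = 25.5 − (1/3)y_{Nadir}.
Plugging y_{Pike} into Nadir's best response: y_{Nadir} = 38.5 − 0.5(25.5 − (1/3)y_{Nadir}) ⇒ (5/6)y_{Nadir} = 25.75, so y_{Nadir} = 30.9.
Then y_{Pike} = 25.5 − (1/3)·30.9 = 15.2.
Price P = 199 − 2·46.1 = 106.8.
Nadir's profit: (106.8 − 45)·30.9 = 1909.62.

1909.62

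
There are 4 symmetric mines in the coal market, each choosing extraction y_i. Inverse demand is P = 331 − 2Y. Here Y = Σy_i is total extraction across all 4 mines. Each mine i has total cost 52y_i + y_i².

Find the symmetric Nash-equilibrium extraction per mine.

23.25

A representative mine's profit is π_i = y_i(331 − 2Y) − 52y_i − y_i², with Y = y_i + Σ_{j≠i} y_j.
First-order condition: 279 − 6y_i − 2Σ_{j≠i} y_j = 0.
Imposing symmetry (y_j = y for all j) turns Σ_{j≠i} y_j into 3y, so 279 = 12y and y = 23.25.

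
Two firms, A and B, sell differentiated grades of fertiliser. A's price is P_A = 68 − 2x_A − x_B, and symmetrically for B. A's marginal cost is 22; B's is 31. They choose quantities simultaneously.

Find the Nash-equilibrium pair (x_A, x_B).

9.8, 6.8

Firm A's profit: π = x_A(68 − 2x_A − x_B) − 22x_A.
∂π/∂x_A = 46 − 4x_A − x_B = 0 ⇒ x_A = 11.5 − 0.25x_B.
Similarly x_B = 9.25 − 0.25x_A.
Plugging x_B into A's best response: x_A = 11.5 − 0.25(9.25 − 0.25x_A) ⇒ 0.9375x_A = 9.1875, so x_A = 9.8.
Then x_B = 9.25 − 0.25·9.8 = 6.8.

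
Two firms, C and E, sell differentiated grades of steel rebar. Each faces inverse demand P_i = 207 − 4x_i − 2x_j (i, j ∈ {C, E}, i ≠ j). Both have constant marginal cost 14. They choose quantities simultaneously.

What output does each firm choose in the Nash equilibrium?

19.3

Firm C's profit: π = x_C(207 − 4x_C − 2x_E) − 14x_C.
∂π/∂x_C = 193 − 8x_C − 2x_E = 0 ⇒ x_C = 24.125 − 0.25x_E.
The game is symmetric, so in equilibrium x_E = x_C: the reaction function gives 1.25x_C = 24.125, hence x_C = 19.3.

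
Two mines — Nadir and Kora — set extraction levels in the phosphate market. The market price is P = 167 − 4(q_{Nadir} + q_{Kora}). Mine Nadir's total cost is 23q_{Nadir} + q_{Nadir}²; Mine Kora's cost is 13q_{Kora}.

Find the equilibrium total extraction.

Mine Nadir's profit: π = q_{Nadir}(167 − 4(q_{Nadir} + q_{Kora})) − 23q_{Nadir} − q_{Nadir}².
∂π/∂q_{Nadir} = 144 − 10q_{Nadir} − 4q_{Kora} = 0, so q_{Nadir} = 14.4 − 0.4q_{Kora}.
For Kora: ∂π/∂q_{Kora} = 154 − 8q_{Kora} − 4q_{Nadir} = 0 ⇒ q_{Kora} = 19.25 − 0.5q_{Nadir}.
Solving the two reaction functions simultaneously: (1 − (−0.4)(−0.5))q_{Nadir} = 14.4 − 0.4·19.25, so 0.8q_{Nadir} = 6.7 and q_{Nadir} = 8.375.
Then q_{Kora} = 19.25 − 0.5·8.375 = 15.0625.
Total extraction: 8.375 + 15.0625 = 23.4375.

23.4375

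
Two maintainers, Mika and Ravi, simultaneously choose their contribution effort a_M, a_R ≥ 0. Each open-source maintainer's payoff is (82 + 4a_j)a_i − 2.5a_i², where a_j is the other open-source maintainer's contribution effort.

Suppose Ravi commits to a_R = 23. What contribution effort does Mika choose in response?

34.8

Mika's payoff is (82 + 4a_R)a_M − 2.5a_M².
∂π/∂a_M = 82 + 4a_R − 5a_M = 0, so a_M = 16.4 + 0.8a_R.
At a_R = 23: a_M = 16.4 + 0.8·23 = 34.8.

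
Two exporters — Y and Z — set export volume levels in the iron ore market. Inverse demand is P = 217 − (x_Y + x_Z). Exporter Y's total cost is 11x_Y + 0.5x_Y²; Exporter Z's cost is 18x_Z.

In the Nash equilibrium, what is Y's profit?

2722.14

Exporter Y's profit: π = x_Y(217 − (x_Y + x_Z)) − 11x_Y − 0.5x_Y².
∂π/∂x_Y = 206 − 3x_Y − x_Z = 0, so x_Y = 206/3 − (1/3)x_Z.
For Z: ∂π/∂x_Z = 199 − 2x_Z − x_Y = 0 ⇒ x_Z = 99.5 − 0.5x_Y.
Solving the two reaction functions simultaneously: (1 − (−1/3)(−0.5))x_Y = 206/3 − (1/3)·99.5, so (5/6)x_Y = 35.5 and x_Y = 42.6.
Then x_Z = 99.5 − 0.5·42.6 = 78.2.
Price P = 217 − 120.8 = 96.2.
Y's profit: (96.2 − 11)·42.6 − 0.5(42.6)² = 2722.14.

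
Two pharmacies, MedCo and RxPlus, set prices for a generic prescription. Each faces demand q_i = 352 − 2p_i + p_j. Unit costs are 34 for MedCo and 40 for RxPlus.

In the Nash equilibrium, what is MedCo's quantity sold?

MedCo's profit: π = (p_{MedCo} − 34)(352 − 2p_{MedCo} + p_{RxPlus}).
∂π/∂p_{MedCo} = 420 − 4p_{MedCo} + p_{RxPlus} = 0 ⇒ p_{MedCo} = 105 + 0.25p_{RxPlus}.
Similarly p_{RxPlus} = 108 + 0.25p_{MedCo}.
Substituting the second reaction function into the first: p_{MedCo} = 105 + 0.25(108 + 0.25p_{MedCo}), which gives 0.9375p_{MedCo} = 132 ⇒ p_{MedCo} = 140.8.
Then p_{RxPlus} = 108 + 0.25·140.8 = 143.2.
q_{MedCo} = 352 − 2·140.8 + 143.2 = 213.6.

213.6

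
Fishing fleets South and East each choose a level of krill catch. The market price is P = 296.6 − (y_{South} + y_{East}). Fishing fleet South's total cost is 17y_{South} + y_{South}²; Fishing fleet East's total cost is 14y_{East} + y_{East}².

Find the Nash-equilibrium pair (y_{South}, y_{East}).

Fishing fleet South's profit: π = y_{South}(296.6 − (y_{South} + y_{East})) − 17y_{South} − y_{South}².
∂π/∂y_{South} = 279.6 − 4y_{South} − y_{East} = 0, so y_{South} = 69.9 − 0.25y_{East}.
By the same steps for East: y_{East} = 70.65 − 0.25y_{South}.
Plugging y_{East} into South's best response: y_{South} = 69.9 − 0.25(70.65 − 0.25y_{South}) ⇒ 0.9375y_{South} = 52.2375, so y_{South} = 55.72.
Then y_{East} = 70.65 − 0.25·55.72 = 56.72.

55.72, 56.72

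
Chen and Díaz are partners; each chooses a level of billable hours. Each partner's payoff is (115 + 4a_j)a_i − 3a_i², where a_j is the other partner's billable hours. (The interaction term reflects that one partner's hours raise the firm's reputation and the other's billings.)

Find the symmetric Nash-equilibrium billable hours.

Chen's payoff is (115 + 4a_D)a_C − 3a_C².
∂π/∂a_C = 115 + 4a_D − 6a_C = 0, so a_C = 115/6 + (2/3)a_D.
Setting a_C = a_D in the reaction function: a_C = 115/6 + (2/3)a_C, so a_C = (115/6) / (1/3) = 57.5.

57.5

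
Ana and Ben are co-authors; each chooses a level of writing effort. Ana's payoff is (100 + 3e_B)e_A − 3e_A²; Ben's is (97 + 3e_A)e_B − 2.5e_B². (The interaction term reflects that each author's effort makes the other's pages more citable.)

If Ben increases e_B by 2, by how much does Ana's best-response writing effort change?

Expanding Ana's payoff: 100e_A + 3e_Be_A − 3e_A².
∂π/∂e_A = 100 + 3e_B − 6e_A = 0, so e_A = 50/3 + 0.5e_B.
The reaction-function slope is 0.5, so a 2-unit rise in e_B moves e_A by 0.5 × 2 = 1. Ana's best response rises — the actions are strategic complements.

1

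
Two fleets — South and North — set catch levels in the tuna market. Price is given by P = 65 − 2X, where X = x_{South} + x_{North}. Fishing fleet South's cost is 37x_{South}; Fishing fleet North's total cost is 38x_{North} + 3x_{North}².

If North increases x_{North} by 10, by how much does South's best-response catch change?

-5

Fishing fleet South's profit: π = x_{South}(65 − 2(x_{South} + x_{North})) − 37x_{South}.
∂π/∂x_{South} = 28 − 4x_{South} − 2x_{North} = 0, so x_{South} = 7 − 0.5x_{North}.
The reaction-function slope is −0.5, so a 10-unit rise in x_{North} moves x_{South} by −0.5 × 10 = −5. South's best response falls — the actions are strategic substitutes.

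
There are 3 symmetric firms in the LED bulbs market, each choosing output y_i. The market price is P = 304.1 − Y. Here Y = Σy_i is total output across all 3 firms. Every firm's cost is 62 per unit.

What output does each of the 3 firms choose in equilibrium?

A representative firm's profit is π_i = y_i(304.1 − Y) − 62y_i, with Y = y_i + Σ_{j≠i} y_j.
First-order condition: 242.1 − 2y_i − Σ_{j≠i} y_j = 0.
In a symmetric equilibrium every firm chooses the same y, so Σ_{j≠i} y_j = 2y. The condition becomes 242.1 − 4y = 0, giving y = 242.1/4 = 60.525.

60.525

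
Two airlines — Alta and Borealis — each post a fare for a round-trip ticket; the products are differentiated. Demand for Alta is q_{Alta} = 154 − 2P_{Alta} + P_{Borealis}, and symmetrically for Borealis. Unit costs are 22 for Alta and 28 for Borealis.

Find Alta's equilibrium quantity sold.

89.6

Alta's profit: π = (P_{Alta} − 22)(154 − 2P_{Alta} + P_{Borealis}).
∂π/∂P_{Alta} = 198 − 4P_{Alta} + P_{Borealis} = 0 ⇒ P_{Alta} = 49.5 + 0.25P_{Borealis}.
Similarly P_{Borealis} = 52.5 + 0.25P_{Alta}.
Solving the two reaction functions simultaneously: (1 − (0.25)(0.25))P_{Alta} = 49.5 + 0.25·52.5, so 0.9375P_{Alta} = 62.625 and P_{Alta} = 66.8.
Then P_{Borealis} = 52.5 + 0.25·66.8 = 69.2.
q_{Alta} = 154 − 2·66.8 + 69.2 = 89.6.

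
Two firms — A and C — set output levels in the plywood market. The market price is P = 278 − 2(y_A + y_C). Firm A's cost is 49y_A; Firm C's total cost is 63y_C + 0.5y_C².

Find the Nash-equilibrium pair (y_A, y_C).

Firm A's profit: π = y_A(278 − 2(y_A + y_C)) − 49y_A.
∂π/∂y_A = 229 − 4y_A − 2y_C = 0, so y_A = 57.25 − 0.5y_C.
For C: ∂π/∂y_C = 215 − 5y_C − 2y_A = 0 ⇒ y_C = 43 − 0.4y_A.
Plugging y_C into A's best response: y_A = 57.25 − 0.5(43 − 0.4y_A) ⇒ 0.8y_A = 35.75, so y_A = 44.6875.
Then y_C = 43 − 0.4·44.6875 = 25.125.

44.6875, 25.125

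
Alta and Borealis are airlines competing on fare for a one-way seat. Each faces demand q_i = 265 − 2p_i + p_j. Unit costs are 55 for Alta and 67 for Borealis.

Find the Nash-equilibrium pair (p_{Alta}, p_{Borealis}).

Alta's profit: π = (p_{Alta} − 55)(265 − 2p_{Alta} + p_{Borealis}).
∂π/∂p_{Alta} = 375 − 4p_{Alta} + p_{Borealis} = 0 ⇒ p_{Alta} = 93.75 + 0.25p_{Borealis}.
Similarly p_{Borealis} = 99.75 + 0.25p_{Alta}.
Substituting the second reaction function into the first: p_{Alta} = 93.75 + 0.25(99.75 + 0.25p_{Alta}), which gives 0.9375p_{Alta} = 118.6875 ⇒ p_{Alta} = 126.6.
Then p_{Borealis} = 99.75 + 0.25·126.6 = 131.4.

126.6, 131.4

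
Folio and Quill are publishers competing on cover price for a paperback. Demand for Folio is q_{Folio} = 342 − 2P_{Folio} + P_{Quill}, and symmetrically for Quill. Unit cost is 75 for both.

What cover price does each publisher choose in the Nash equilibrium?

Folio's profit: π = (P_{Folio} − 75)(342 − 2P_{Folio} + P_{Quill}).
∂π/∂P_{Folio} = 492 − 4P_{Folio} + P_{Quill} = 0 ⇒ P_{Folio} = 123 + 0.25P_{Quill}.
By symmetry P_{Quill} = P_{Folio}; substituting into the reaction function, 0.75P_{Folio} = 123 and P_{Folio} = 164.

164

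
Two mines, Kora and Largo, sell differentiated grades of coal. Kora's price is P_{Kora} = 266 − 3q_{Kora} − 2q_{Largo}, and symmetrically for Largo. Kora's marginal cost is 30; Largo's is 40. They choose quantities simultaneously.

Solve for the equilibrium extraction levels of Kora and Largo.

Mine Kora's profit: π = q_{Kora}(266 − 3q_{Kora} − 2q_{Largo}) − 30q_{Kora}.
∂π/∂q_{Kora} = 236 − 6q_{Kora} − 2q_{Largo} = 0 ⇒ q_{Kora} = 118/3 − (1/3)q_{Largo}.
Similarly q_{Largo} = 113/3 − (1/3)q_{Kora}.
Substituting the second reaction function into the first: q_{Kora} = 118/3 − (1/3)(113/3 − (1/3)q_{Kora}), which gives (8/9)q_{Kora} = 241/9 ⇒ q_{Kora} = 30.125.
Then q_{Largo} = 113/3 − (1/3)·30.125 = 27.625.

30.125, 27.625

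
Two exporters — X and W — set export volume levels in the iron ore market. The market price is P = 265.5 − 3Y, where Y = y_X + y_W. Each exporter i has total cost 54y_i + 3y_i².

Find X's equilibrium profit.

1192.86

Exporter X's profit: π = y_X(265.5 − 3(y_X + y_W)) − 54y_X − 3y_X².
∂π/∂y_X = 211.5 − 12y_X − 3y_W = 0, so y_X = 17.625 − 0.25y_W.
Setting y_X = y_W in the reaction function: y_X = 17.625 − 0.25y_X, so y_X = 17.625 / 1.25 = 14.1.
Price P = 265.5 − 3·28.2 = 180.9.
X's profit: (180.9 − 54)·14.1 − 3(14.1)² = 1192.86.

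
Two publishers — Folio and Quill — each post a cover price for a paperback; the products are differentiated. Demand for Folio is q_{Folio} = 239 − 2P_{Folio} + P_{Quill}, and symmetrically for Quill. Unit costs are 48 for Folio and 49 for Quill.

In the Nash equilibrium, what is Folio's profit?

Folio's profit: π = (P_{Folio} − 48)(239 − 2P_{Folio} + P_{Quill}).
∂π/∂P_{Folio} = 335 − 4P_{Folio} + P_{Quill} = 0 ⇒ P_{Folio} = 83.75 + 0.25P_{Quill}.
Similarly P_{Quill} = 84.25 + 0.25P_{Folio}.
Solving the two reaction functions simultaneously: (1 − (0.25)(0.25))P_{Folio} = 83.75 + 0.25·84.25, so 0.9375P_{Folio} = 104.8125 and P_{Folio} = 111.8.
Then P_{Quill} = 84.25 + 0.25·111.8 = 112.2.
q_{Folio} = 239 − 2·111.8 + 112.2 = 127.6.
Profit = (111.8 − 48)·127.6 = 8140.88.

8140.88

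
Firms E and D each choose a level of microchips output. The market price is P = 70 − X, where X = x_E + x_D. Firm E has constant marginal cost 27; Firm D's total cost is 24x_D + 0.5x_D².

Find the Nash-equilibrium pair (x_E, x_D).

Firm E's profit: π = x_E(70 − (x_E + x_D)) − 27x_E.
∂π/∂x_E = 43 − 2x_E − x_D = 0, so x_E = 21.5 − 0.5x_D.
For D: ∂π/∂x_D = 46 − 3x_D − x_E = 0 ⇒ x_D = 46/3 − (1/3)x_E.
Plugging x_D into E's best response: x_E = 21.5 − 0.5(46/3 − (1/3)x_E) ⇒ (5/6)x_E = 83/6, so x_E = 16.6.
Then x_D = 46/3 − (1/3)·16.6 = 9.8.

16.6, 9.8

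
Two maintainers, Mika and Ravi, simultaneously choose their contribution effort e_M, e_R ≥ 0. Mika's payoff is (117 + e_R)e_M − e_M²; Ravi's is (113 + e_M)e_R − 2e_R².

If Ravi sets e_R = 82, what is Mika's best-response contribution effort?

99.5

Expanding Mika's payoff: 117e_M + e_Re_M − e_M².
∂π/∂e_M = 117 + e_R − 2e_M = 0, so e_M = 58.5 + 0.5e_R.
At e_R = 82: e_M = 58.5 + 0.5·82 = 99.5.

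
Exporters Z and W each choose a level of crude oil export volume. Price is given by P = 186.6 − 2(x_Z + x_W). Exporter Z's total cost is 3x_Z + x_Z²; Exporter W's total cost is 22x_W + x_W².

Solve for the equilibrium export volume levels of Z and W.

Exporter Z's profit: π = x_Z(186.6 − 2(x_Z + x_W)) − 3x_Z − x_Z².
∂π/∂x_Z = 183.6 − 6x_Z − 2x_W = 0, so x_Z = 30.6 − (1/3)x_W.
By the same steps for W: x_W = 823/30 − (1/3)x_Z.
Solving the two reaction functions simultaneously: (1 − (−1/3)(−1/3))x_Z = 30.6 − (1/3)·(823/30), so (8/9)x_Z = 1931/90 and x_Z = 24.1375.
Then x_W = 823/30 − (1/3)·24.1375 = 19.3875.

24.1375, 19.3875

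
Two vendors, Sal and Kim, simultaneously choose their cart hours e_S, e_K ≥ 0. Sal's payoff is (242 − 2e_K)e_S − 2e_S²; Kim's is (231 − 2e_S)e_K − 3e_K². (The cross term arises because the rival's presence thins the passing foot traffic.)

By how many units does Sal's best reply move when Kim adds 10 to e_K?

Expanding Sal's payoff: 242e_S − 2e_Ke_S − 2e_S².
∂π/∂e_S = 242 − 2e_K − 4e_S = 0, so e_S = 60.5 − 0.5e_K.
The reaction-function slope is −0.5, so a 10-unit rise in e_K moves e_S by −0.5 × 10 = −5. Sal's best response falls — the actions are strategic substitutes.

-5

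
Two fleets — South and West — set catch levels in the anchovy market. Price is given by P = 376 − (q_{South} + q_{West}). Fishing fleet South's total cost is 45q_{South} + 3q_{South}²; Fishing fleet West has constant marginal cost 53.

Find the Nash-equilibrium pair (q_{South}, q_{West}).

Fishing fleet South's profit: π = q_{South}(376 − (q_{South} + q_{West})) − 45q_{South} − 3q_{South}².
∂π/∂q_{South} = 331 − 8q_{South} − q_{West} = 0, so q_{South} = 41.375 − 0.125q_{West}.
For West: ∂π/∂q_{West} = 323 − 2q_{West} − q_{South} = 0 ⇒ q_{West} = 161.5 − 0.5q_{South}.
Solving the two reaction functions simultaneously: (1 − (−0.125)(−0.5))q_{South} = 41.375 − 0.125·161.5, so 0.9375q_{South} = 21.1875 and q_{South} = 22.6.
Then q_{West} = 161.5 − 0.5·22.6 = 150.2.

22.6, 150.2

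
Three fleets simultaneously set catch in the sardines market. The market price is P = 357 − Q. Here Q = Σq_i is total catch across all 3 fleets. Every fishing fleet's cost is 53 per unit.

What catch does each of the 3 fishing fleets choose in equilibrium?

A representative fishing fleet's profit is π_i = q_i(357 − Q) − 53q_i, with Q = q_i + Σ_{j≠i} q_j.
First-order condition: 304 − 2q_i − Σ_{j≠i} q_j = 0.
With identical fishing fleets, set every q_j = q: then 304 − 2q − 2q = 0, i.e. q = 304/4 = 76.

76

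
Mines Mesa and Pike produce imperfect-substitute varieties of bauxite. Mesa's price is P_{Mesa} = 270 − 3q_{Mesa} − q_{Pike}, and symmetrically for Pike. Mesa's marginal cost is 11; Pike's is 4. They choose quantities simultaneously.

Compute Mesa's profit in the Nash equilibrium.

Mine Mesa's profit: π = q_{Mesa}(270 − 3q_{Mesa} − q_{Pike}) − 11q_{Mesa}.
∂π/∂q_{Mesa} = 259 − 6q_{Mesa} − q_{Pike} = 0 ⇒ q_{Mesa} = 259/6 − (1/6)q_{Pike}.
Similarly q_{Pike} = 133/3 − (1/6)q_{Mesa}.
Substituting the second reaction function into the first: q_{Mesa} = 259/6 − (1/6)(133/3 − (1/6)q_{Mesa}), which gives (35/36)q_{Mesa} = 322/9 ⇒ q_{Mesa} = 36.8.
Then q_{Pike} = 133/3 − (1/6)·36.8 = 38.2.
P_{Mesa} = 270 − 3·36.8 − 38.2 = 121.4.
Profit = (121.4 − 11)·36.8 = 4062.72.

4062.72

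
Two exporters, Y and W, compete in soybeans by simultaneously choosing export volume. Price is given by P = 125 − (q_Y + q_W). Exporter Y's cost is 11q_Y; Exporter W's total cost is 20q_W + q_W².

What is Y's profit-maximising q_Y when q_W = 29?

42.5

Exporter Y's profit: π = q_Y(125 − (q_Y + q_W)) − 11q_Y.
∂π/∂q_Y = 114 − 2q_Y − q_W = 0, so q_Y = 57 − 0.5q_W.
At q_W = 29: q_Y = 57 − 0.5·29 = 42.5.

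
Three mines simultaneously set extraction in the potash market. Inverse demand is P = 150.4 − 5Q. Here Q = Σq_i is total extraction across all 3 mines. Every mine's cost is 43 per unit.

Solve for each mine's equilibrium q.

5.37

A representative mine's profit is π_i = q_i(150.4 − 5Q) − 43q_i, with Q = q_i + Σ_{j≠i} q_j.
First-order condition: 107.4 − 10q_i − 5Σ_{j≠i} q_j = 0.
With identical mines, set every q_j = q: then 107.4 − 10q − 10q = 0, i.e. q = 107.4/20 = 5.37.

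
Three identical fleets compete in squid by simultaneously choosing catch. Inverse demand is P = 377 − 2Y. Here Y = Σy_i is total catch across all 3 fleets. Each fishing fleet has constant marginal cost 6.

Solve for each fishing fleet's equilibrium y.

A representative fishing fleet's profit is π_i = y_i(377 − 2Y) − 6y_i, with Y = y_i + Σ_{j≠i} y_j.
First-order condition: 371 − 4y_i − 2Σ_{j≠i} y_j = 0.
Imposing symmetry (y_j = y for all j) turns Σ_{j≠i} y_j into 2y, so 371 = 8y and y = 46.375.

46.375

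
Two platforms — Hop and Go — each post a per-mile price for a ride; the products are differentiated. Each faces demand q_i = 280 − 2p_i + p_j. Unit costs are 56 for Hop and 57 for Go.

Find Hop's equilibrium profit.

Hop's profit: π = (p_{Hop} − 56)(280 − 2p_{Hop} + p_{Go}).
∂π/∂p_{Hop} = 392 − 4p_{Hop} + p_{Go} = 0 ⇒ p_{Hop} = 98 + 0.25p_{Go}.
Similarly p_{Go} = 98.5 + 0.25p_{Hop}.
Plugging p_{Go} into Hop's best response: p_{Hop} = 98 + 0.25(98.5 + 0.25p_{Hop}) ⇒ 0.9375p_{Hop} = 122.625, so p_{Hop} = 130.8.
Then p_{Go} = 98.5 + 0.25·130.8 = 131.2.
q_{Hop} = 280 − 2·130.8 + 131.2 = 149.6.
Profit = (130.8 − 56)·149.6 = 11190.08.

11190.08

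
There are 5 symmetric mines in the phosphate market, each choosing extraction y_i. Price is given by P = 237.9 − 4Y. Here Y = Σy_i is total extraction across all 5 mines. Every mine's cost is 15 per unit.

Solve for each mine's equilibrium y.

A representative mine's profit is π_i = y_i(237.9 − 4Y) − 15y_i, with Y = y_i + Σ_{j≠i} y_j.
First-order condition: 222.9 − 8y_i − 4Σ_{j≠i} y_j = 0.
In a symmetric equilibrium every mine chooses the same y, so Σ_{j≠i} y_j = 4y. The condition becomes 222.9 − 24y = 0, giving y = 222.9/24 = 9.2875.

9.2875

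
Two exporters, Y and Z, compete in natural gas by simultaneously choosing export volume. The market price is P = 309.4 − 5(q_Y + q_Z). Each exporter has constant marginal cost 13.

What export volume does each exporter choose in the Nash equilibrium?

19.76

Exporter Y's profit: π = q_Y(309.4 − 5(q_Y + q_Z)) − 13q_Y.
∂π/∂q_Y = 296.4 − 10q_Y − 5q_Z = 0, so q_Y = 29.64 − 0.5q_Z.
The game is symmetric, so in equilibrium q_Z = q_Y: the reaction function gives 1.5q_Y = 29.64, hence q_Y = 19.76.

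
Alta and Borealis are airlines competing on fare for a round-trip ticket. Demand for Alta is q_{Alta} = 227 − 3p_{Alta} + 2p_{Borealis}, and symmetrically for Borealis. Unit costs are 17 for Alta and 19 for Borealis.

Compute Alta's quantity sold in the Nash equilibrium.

158.625

Alta's profit: π = (p_{Alta} − 17)(227 − 3p_{Alta} + 2p_{Borealis}).
∂π/∂p_{Alta} = 278 − 6p_{Alta} + 2p_{Borealis} = 0 ⇒ p_{Alta} = 139/3 + (1/3)p_{Borealis}.
Similarly p_{Borealis} = 142/3 + (1/3)p_{Alta}.
Plugging p_{Borealis} into Alta's best response: p_{Alta} = 139/3 + (1/3)(142/3 + (1/3)p_{Alta}) ⇒ (8/9)p_{Alta} = 559/9, so p_{Alta} = 69.875.
Then p_{Borealis} = 142/3 + (1/3)·69.875 = 70.625.
q_{Alta} = 227 − 3·69.875 + 2·70.625 = 158.625.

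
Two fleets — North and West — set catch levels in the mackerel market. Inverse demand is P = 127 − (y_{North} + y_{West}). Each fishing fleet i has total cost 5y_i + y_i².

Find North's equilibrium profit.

1190.72

Fishing fleet North's profit: π = y_{North}(127 − (y_{North} + y_{West})) − 5y_{North} − y_{North}².
∂π/∂y_{North} = 122 − 4y_{North} − y_{West} = 0, so y_{North} = 30.5 − 0.25y_{West}.
The game is symmetric, so in equilibrium y_{West} = y_{North}: the reaction function gives 1.25y_{North} = 30.5, hence y_{North} = 24.4.
Price P = 127 − 48.8 = 78.2.
North's profit: (78.2 − 5)·24.4 − (24.4)² = 1190.72.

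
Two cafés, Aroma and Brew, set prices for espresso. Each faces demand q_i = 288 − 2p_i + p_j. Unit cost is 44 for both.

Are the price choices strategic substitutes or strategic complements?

Aroma's profit: π = (p_{Aroma} − 44)(288 − 2p_{Aroma} + p_{Brew}).
∂π/∂p_{Aroma} = 376 − 4p_{Aroma} + p_{Brew} = 0 ⇒ p_{Aroma} = 94 + 0.25p_{Brew}.
The best-response slope dp_{Aroma}/dp_{Brew} = 0.25 > 0: the reaction function is upward-sloping, so the choices are strategic complements.

strategic complements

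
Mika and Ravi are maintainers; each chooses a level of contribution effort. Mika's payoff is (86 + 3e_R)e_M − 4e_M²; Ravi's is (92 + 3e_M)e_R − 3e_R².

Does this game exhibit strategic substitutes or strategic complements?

strategic complements

Expanding Mika's payoff: 86e_M + 3e_Re_M − 4e_M².
∂π/∂e_M = 86 + 3e_R − 8e_M = 0, so e_M = 10.75 + 0.375e_R.
The best-response slope de_M/de_R = 0.375 > 0: the reaction function is upward-sloping, so the choices are strategic complements.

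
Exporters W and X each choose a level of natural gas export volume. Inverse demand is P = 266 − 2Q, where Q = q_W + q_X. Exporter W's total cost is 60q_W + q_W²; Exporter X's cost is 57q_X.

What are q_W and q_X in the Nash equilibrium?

Exporter W's profit: π = q_W(266 − 2(q_W + q_X)) − 60q_W − q_W².
∂π/∂q_W = 206 − 6q_W − 2q_X = 0, so q_W = 103/3 − (1/3)q_X.
For X: ∂π/∂q_X = 209 − 4q_X − 2q_W = 0 ⇒ q_X = 52.25 − 0.5q_W.
Substituting the second reaction function into the first: q_W = 103/3 − (1/3)(52.25 − 0.5q_W), which gives (5/6)q_W = 203/12 ⇒ q_W = 20.3.
Then q_X = 52.25 − 0.5·20.3 = 42.1.

20.3, 42.1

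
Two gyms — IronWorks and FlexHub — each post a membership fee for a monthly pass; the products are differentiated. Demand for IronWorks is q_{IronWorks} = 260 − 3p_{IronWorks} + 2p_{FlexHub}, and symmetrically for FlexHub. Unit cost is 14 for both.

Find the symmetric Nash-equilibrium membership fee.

75.5

IronWorks's profit: π = (p_{IronWorks} − 14)(260 − 3p_{IronWorks} + 2p_{FlexHub}).
∂π/∂p_{IronWorks} = 302 − 6p_{IronWorks} + 2p_{FlexHub} = 0 ⇒ p_{IronWorks} = 151/3 + (1/3)p_{FlexHub}.
The game is symmetric, so in equilibrium p_{FlexHub} = p_{IronWorks}: the reaction function gives (2/3)p_{IronWorks} = 151/3, hence p_{IronWorks} = 75.5.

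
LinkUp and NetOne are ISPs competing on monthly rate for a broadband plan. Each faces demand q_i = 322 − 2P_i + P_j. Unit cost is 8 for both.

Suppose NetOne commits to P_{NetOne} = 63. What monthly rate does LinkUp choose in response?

100.25

LinkUp's profit: π = (P_{LinkUp} − 8)(322 − 2P_{LinkUp} + P_{NetOne}).
∂π/∂P_{LinkUp} = 338 − 4P_{LinkUp} + P_{NetOne} = 0 ⇒ P_{LinkUp} = 84.5 + 0.25P_{NetOne}.
At P_{NetOne} = 63: P_{LinkUp} = 84.5 + 0.25·63 = 100.25.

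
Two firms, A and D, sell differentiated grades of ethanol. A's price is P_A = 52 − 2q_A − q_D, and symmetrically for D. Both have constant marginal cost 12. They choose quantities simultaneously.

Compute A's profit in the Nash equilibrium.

Firm A's profit: π = q_A(52 − 2q_A − q_D) − 12q_A.
∂π/∂q_A = 40 − 4q_A − q_D = 0 ⇒ q_A = 10 − 0.25q_D.
Setting q_A = q_D in the reaction function: q_A = 10 − 0.25q_A, so q_A = 10 / 1.25 = 8.
P_A = 52 − 2·8 − 8 = 28.
Profit = (28 − 12)·8 = 128.

128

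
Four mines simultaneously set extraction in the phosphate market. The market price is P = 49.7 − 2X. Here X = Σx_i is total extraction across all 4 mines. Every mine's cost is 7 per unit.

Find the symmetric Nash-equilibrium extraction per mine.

A representative mine's profit is π_i = x_i(49.7 − 2X) − 7x_i, with X = x_i + Σ_{j≠i} x_j.
First-order condition: 42.7 − 4x_i − 2Σ_{j≠i} x_j = 0.
In a symmetric equilibrium every mine chooses the same x, so Σ_{j≠i} x_j = 3x. The condition becomes 42.7 − 10x = 0, giving x = 42.7/10 = 4.27.

4.27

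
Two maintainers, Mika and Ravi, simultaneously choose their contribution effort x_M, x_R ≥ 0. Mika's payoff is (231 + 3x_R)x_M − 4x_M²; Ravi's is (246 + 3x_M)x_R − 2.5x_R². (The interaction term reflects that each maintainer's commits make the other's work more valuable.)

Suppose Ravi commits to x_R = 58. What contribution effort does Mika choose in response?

Expanding Mika's payoff: 231x_M + 3x_Rx_M − 4x_M².
∂π/∂x_M = 231 + 3x_R − 8x_M = 0, so x_M = 28.875 + 0.375x_R.
At x_R = 58: x_M = 28.875 + 0.375·58 = 50.625.

50.625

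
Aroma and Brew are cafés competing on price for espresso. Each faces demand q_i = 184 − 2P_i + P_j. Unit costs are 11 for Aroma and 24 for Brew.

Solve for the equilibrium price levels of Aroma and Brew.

70.4, 75.6

Aroma's profit: π = (P_{Aroma} − 11)(184 − 2P_{Aroma} + P_{Brew}).
∂π/∂P_{Aroma} = 206 − 4P_{Aroma} + P_{Brew} = 0 ⇒ P_{Aroma} = 51.5 + 0.25P_{Brew}.
Similarly P_{Brew} = 58 + 0.25P_{Aroma}.
Plugging P_{Brew} into Aroma's best response: P_{Aroma} = 51.5 + 0.25(58 + 0.25P_{Aroma}) ⇒ 0.9375P_{Aroma} = 66, so P_{Aroma} = 70.4.
Then P_{Brew} = 58 + 0.25·70.4 = 75.6.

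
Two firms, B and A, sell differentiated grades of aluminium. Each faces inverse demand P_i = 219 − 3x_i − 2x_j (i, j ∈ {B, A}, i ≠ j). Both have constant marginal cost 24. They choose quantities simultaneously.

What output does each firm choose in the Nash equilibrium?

Firm B's profit: π = x_B(219 − 3x_B − 2x_A) − 24x_B.
∂π/∂x_B = 195 − 6x_B − 2x_A = 0 ⇒ x_B = 32.5 − (1/3)x_A.
The game is symmetric, so in equilibrium x_A = x_B: the reaction function gives (4/3)x_B = 32.5, hence x_B = 24.375.

24.375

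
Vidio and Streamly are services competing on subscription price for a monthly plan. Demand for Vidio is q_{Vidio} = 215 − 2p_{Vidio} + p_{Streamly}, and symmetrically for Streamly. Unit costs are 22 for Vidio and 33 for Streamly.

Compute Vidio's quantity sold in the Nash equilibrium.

Vidio's profit: π = (p_{Vidio} − 22)(215 − 2p_{Vidio} + p_{Streamly}).
∂π/∂p_{Vidio} = 259 − 4p_{Vidio} + p_{Streamly} = 0 ⇒ p_{Vidio} = 64.75 + 0.25p_{Streamly}.
Similarly p_{Streamly} = 70.25 + 0.25p_{Vidio}.
Solving the two reaction functions simultaneously: (1 − (0.25)(0.25))p_{Vidio} = 64.75 + 0.25·70.25, so 0.9375p_{Vidio} = 82.3125 and p_{Vidio} = 87.8.
Then p_{Streamly} = 70.25 + 0.25·87.8 = 92.2.
q_{Vidio} = 215 − 2·87.8 + 92.2 = 131.6.

131.6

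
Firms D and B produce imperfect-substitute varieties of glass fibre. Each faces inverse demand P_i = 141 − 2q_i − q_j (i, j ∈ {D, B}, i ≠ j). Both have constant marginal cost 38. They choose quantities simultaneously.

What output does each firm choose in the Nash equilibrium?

20.6

Firm D's profit: π = q_D(141 − 2q_D − q_B) − 38q_D.
∂π/∂q_D = 103 − 4q_D − q_B = 0 ⇒ q_D = 25.75 − 0.25q_B.
The game is symmetric, so in equilibrium q_B = q_D: the reaction function gives 1.25q_D = 25.75, hence q_D = 20.6.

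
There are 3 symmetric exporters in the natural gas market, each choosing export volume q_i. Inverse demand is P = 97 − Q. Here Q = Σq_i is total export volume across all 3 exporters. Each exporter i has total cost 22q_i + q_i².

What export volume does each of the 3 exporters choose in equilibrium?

A representative exporter's profit is π_i = q_i(97 − Q) − 22q_i − q_i², with Q = q_i + Σ_{j≠i} q_j.
First-order condition: 75 − 4q_i − Σ_{j≠i} q_j = 0.
With identical exporters, set every q_j = q: then 75 − 4q − 2q = 0, i.e. q = 75/6 = 12.5.

12.5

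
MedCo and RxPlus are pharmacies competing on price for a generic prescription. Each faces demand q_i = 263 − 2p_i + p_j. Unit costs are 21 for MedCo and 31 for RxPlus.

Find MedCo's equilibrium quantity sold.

MedCo's profit: π = (p_{MedCo} − 21)(263 − 2p_{MedCo} + p_{RxPlus}).
∂π/∂p_{MedCo} = 305 − 4p_{MedCo} + p_{RxPlus} = 0 ⇒ p_{MedCo} = 76.25 + 0.25p_{RxPlus}.
Similarly p_{RxPlus} = 81.25 + 0.25p_{MedCo}.
Substituting the second reaction function into the first: p_{MedCo} = 76.25 + 0.25(81.25 + 0.25p_{MedCo}), which gives 0.9375p_{MedCo} = 96.5625 ⇒ p_{MedCo} = 103.
Then p_{RxPlus} = 81.25 + 0.25·103 = 107.
q_{MedCo} = 263 − 2·103 + 107 = 164.

164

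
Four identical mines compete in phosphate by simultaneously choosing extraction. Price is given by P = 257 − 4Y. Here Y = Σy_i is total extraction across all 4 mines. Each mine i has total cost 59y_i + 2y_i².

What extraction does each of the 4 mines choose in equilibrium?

8.25

A representative mine's profit is π_i = y_i(257 − 4Y) − 59y_i − 2y_i², with Y = y_i + Σ_{j≠i} y_j.
First-order condition: 198 − 12y_i − 4Σ_{j≠i} y_j = 0.
In a symmetric equilibrium every mine chooses the same y, so Σ_{j≠i} y_j = 3y. The condition becomes 198 − 24y = 0, giving y = 198/24 = 8.25.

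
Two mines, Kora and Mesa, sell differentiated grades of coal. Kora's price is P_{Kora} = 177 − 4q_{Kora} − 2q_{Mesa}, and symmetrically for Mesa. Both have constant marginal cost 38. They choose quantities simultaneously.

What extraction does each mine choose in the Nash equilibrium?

13.9

Mine Kora's profit: π = q_{Kora}(177 − 4q_{Kora} − 2q_{Mesa}) − 38q_{Kora}.
∂π/∂q_{Kora} = 139 − 8q_{Kora} − 2q_{Mesa} = 0 ⇒ q_{Kora} = 17.375 − 0.25q_{Mesa}.
Setting q_{Kora} = q_{Mesa} in the reaction function: q_{Kora} = 17.375 − 0.25q_{Kora}, so q_{Kora} = 17.375 / 1.25 = 13.9.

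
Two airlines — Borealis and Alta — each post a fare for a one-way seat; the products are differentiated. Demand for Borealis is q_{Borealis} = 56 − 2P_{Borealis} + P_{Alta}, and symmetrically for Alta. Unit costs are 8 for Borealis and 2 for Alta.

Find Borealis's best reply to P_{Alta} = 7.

Borealis's profit: π = (P_{Borealis} − 8)(56 − 2P_{Borealis} + P_{Alta}).
∂π/∂P_{Borealis} = 72 − 4P_{Borealis} + P_{Alta} = 0 ⇒ P_{Borealis} = 18 + 0.25P_{Alta}.
At P_{Alta} = 7: P_{Borealis} = 18 + 0.25·7 = 19.75.

19.75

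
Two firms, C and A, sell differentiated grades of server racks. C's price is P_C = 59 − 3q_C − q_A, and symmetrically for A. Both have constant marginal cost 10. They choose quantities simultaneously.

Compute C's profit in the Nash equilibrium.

Firm C's profit: π = q_C(59 − 3q_C − q_A) − 10q_C.
∂π/∂q_C = 49 − 6q_C − q_A = 0 ⇒ q_C = 49/6 − (1/6)q_A.
The game is symmetric, so in equilibrium q_A = q_C: the reaction function gives (7/6)q_C = 49/6, hence q_C = 7.
P_C = 59 − 3·7 − 7 = 31.
Profit = (31 − 10)·7 = 147.

147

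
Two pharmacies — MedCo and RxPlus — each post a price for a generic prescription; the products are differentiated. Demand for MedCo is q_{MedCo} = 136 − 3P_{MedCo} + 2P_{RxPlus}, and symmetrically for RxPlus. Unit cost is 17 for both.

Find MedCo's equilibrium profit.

MedCo's profit: π = (P_{MedCo} − 17)(136 − 3P_{MedCo} + 2P_{RxPlus}).
∂π/∂P_{MedCo} = 187 − 6P_{MedCo} + 2P_{RxPlus} = 0 ⇒ P_{MedCo} = 187/6 + (1/3)P_{RxPlus}.
The game is symmetric, so in equilibrium P_{RxPlus} = P_{MedCo}: the reaction function gives (2/3)P_{MedCo} = 187/6, hence P_{MedCo} = 46.75.
q_{MedCo} = 136 − 3·46.75 + 2·46.75 = 89.25.
Profit = (46.75 − 17)·89.25 = 2655.1875.

2655.1875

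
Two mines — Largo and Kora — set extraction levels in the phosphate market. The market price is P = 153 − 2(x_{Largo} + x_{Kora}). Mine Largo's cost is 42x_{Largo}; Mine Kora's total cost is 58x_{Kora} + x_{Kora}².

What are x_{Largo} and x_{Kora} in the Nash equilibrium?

23.8, 7.9

Mine Largo's profit: π = x_{Largo}(153 − 2(x_{Largo} + x_{Kora})) − 42x_{Largo}.
∂π/∂x_{Largo} = 111 − 4x_{Largo} − 2x_{Kora} = 0, so x_{Largo} = 27.75 − 0.5x_{Kora}.
For Kora: ∂π/∂x_{Kora} = 95 − 6x_{Kora} − 2x_{Largo} = 0 ⇒ x_{Kora} = 95/6 − (1/3)x_{Largo}.
Substituting the second reaction function into the first: x_{Largo} = 27.75 − 0.5(95/6 − (1/3)x_{Largo}), which gives (5/6)x_{Largo} = 119/6 ⇒ x_{Largo} = 23.8.
Then x_{Kora} = 95/6 − (1/3)·23.8 = 7.9.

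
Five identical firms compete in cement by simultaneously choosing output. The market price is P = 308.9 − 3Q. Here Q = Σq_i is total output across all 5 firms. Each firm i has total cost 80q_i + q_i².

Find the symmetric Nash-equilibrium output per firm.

A representative firm's profit is π_i = q_i(308.9 − 3Q) − 80q_i − q_i², with Q = q_i + Σ_{j≠i} q_j.
First-order condition: 228.9 − 8q_i − 3Σ_{j≠i} q_j = 0.
In a symmetric equilibrium every firm chooses the same q, so Σ_{j≠i} q_j = 4q. The condition becomes 228.9 − 20q = 0, giving q = 228.9/20 = 11.445.

11.445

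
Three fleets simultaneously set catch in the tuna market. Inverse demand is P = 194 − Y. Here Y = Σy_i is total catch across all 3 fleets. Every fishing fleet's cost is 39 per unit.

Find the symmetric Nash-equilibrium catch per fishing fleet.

A representative fishing fleet's profit is π_i = y_i(194 − Y) − 39y_i, with Y = y_i + Σ_{j≠i} y_j.
First-order condition: 155 − 2y_i − Σ_{j≠i} y_j = 0.
With identical fishing fleets, set every y_j = y: then 155 − 2y − 2y = 0, i.e. y = 155/4 = 38.75.

38.75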